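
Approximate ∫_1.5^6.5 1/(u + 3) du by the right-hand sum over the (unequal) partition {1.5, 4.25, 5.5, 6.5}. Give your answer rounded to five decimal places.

0.63163

Subinterval widths: 2.75, 1.25, 1.
Right endpoints: 4.25, 5.5, 6.5.
f(4.25) = 4/29, f(5.5) = 2/17, f(6.5) = 2/19.
Sum = Σ Δu_i · f(u_i).
Sum ≈ 0.63163.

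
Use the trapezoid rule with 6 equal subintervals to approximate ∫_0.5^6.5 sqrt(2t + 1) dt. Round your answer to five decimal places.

Δt = (6.5 − 0.5)/6 = 1.
f(0.5) ≈ 1.41421, f(1.5) ≈ 2.00000, f(2.5) ≈ 2.44949, f(3.5) ≈ 2.82843, f(4.5) ≈ 3.16228, f(5.5) ≈ 3.46410, f(6.5) ≈ 3.74166.
T_6 = (Δt/2)·[f(t_0) + 2f(t_1) + ... + 2f(t_{5}) + f(t_6)].
Sum ≈ 16.48223.

16.48223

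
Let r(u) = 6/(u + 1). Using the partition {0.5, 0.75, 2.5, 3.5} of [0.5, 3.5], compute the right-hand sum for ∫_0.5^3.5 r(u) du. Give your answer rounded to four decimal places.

Subinterval widths: 0.25, 1.75, 1.
Right endpoints: 0.75, 2.5, 3.5.
r(0.75) = 24/7, r(2.5) = 12/7, r(3.5) = 4/3.
Sum = Σ Δu_i · r(u_i).
Sum ≈ 5.1905.

5.1905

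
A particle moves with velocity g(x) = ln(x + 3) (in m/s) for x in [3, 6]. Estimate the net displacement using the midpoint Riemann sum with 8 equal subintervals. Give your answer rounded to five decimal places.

Δx = (6 − 3)/8 = 0.375.
Midpoints: 3.1875, 3.5625, 3.9375, 4.3125, 4.6875, 5.0625, 5.4375, 5.8125.
g(3.1875) ≈ 1.82253, g(3.5625) ≈ 1.88137, g(3.9375) ≈ 1.93694, g(4.3125) ≈ 1.98959, g(4.6875) ≈ 2.03960, g(5.0625) ≈ 2.08722, g(5.4375) ≈ 2.13269, g(5.8125) ≈ 2.17617.
Sum = Δx · [g(3.1875) + g(3.5625) + g(3.9375) + ...].
Sum ≈ 6.02479.

6.02479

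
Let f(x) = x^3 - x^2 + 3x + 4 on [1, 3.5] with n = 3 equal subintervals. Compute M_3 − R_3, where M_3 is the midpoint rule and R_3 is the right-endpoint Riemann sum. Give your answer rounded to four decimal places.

-18.3811

M_3 ≈ 49.350405.
R_3 ≈ 67.731481.
M_3 − R_3 ≈ -18.3811.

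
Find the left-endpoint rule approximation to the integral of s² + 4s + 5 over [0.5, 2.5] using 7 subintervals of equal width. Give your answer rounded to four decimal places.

25.1939

Δs = (2.5 − 0.5)/7 = 2/7.
Left endpoints: 0.5, 11/14, 15/14, 19/14, 23/14, 27/14, 31/14.
f(0.5) = 7.25, f(11/14) = 1717/196, f(15/14) = 2045/196, f(19/14) = 2405/196, f(23/14) = 2797/196, f(27/14) = 3221/196, f(31/14) = 3677/196.
Sum = Δs · [f(0.5) + f(11/14) + f(15/14) + ...].
Sum ≈ 25.1939.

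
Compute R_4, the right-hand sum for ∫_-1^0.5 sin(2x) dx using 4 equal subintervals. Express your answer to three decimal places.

-0.127

Δx = (0.5 − (-1))/4 = 0.375.
Right endpoints: -0.625, -0.25, 0.125, 0.5.
f(-0.625) ≈ -0.949, f(-0.25) ≈ -0.479, f(0.125) ≈ 0.247, f(0.5) ≈ 0.841.
Sum = Δx · [f(-0.625) + f(-0.25) + f(0.125) + f(0.5)].
Sum ≈ -0.127.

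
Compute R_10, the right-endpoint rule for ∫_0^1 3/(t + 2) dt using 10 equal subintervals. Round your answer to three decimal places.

Δt = (1 − 0)/10 = 0.1.
Right endpoints: 0.1, 0.2, 0.3, 0.4, 0.5, 0.6, 0.7, 0.8, 0.9, 1.
f(0.1) = 10/7, f(0.2) = 15/11, f(0.3) = 30/23, f(0.4) = 1.25, f(0.5) = 1.2, f(0.6) = 15/13, f(0.7) = 10/9, f(0.8) = 15/14, f(0.9) = 30/29, f(1) = 1.
Sum = Δt · [f(0.1) + f(0.2) + f(0.3) + ...].
Sum ≈ 1.192.

1.192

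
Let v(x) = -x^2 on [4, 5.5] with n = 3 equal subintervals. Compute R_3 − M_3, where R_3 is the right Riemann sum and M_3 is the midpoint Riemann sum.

-3.65625

R_3 = -37.75.
M_3 = -34.09375.
R_3 − M_3 = -3.65625.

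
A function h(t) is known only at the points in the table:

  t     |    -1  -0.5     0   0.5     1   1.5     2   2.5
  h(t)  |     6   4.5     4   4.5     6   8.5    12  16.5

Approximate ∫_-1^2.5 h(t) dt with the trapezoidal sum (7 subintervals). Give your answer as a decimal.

25.375

Δt = 0.5.
T_7 = (0.5/2)·[6 + 2·4.5 + 2·4 + 2·4.5 + 2·6 + 2·8.5 + 2·12 + 16.5] = 25.375.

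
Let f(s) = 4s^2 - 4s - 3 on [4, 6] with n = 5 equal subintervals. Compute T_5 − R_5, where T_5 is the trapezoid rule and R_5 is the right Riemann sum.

T_5 = 156.88.
R_5 = 171.28.
T_5 − R_5 = -14.4.

-14.4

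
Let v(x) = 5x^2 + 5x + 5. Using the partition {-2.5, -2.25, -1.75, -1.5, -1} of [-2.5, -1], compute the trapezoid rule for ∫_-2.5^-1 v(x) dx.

18.984375

Subinterval widths: 0.25, 0.5, 0.25, 0.5.
v(-2.5) = 23.75, v(-2.25) = 19.0625, v(-1.75) = 11.5625, v(-1.5) = 8.75, v(-1) = 5.
On each subinterval the trapezoid contributes (Δx_i/2)·[v(x_{i-1}) + v(x_i)].
Sum = 18.984375.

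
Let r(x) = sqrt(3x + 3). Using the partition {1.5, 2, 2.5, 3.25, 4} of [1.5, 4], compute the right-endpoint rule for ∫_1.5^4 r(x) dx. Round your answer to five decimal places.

Subinterval widths: 0.5, 0.5, 0.75, 0.75.
Right endpoints: 2, 2.5, 3.25, 4.
r(2) ≈ 3.00000, r(2.5) ≈ 3.24037, r(3.25) ≈ 3.57071, r(4) ≈ 3.87298.
Sum = Σ Δx_i · r(x_i).
Sum ≈ 8.70296.

8.70296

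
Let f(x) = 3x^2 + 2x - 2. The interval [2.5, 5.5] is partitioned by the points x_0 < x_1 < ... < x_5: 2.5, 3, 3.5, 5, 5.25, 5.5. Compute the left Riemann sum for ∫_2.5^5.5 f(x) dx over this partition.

132.546875

Subinterval widths: 0.5, 0.5, 1.5, 0.25, 0.25.
Left endpoints: 2.5, 3, 3.5, 5, 5.25.
f(2.5) = 21.75, f(3) = 31, f(3.5) = 41.75, f(5) = 83, f(5.25) = 91.1875.
Sum = Σ Δx_i · f(x_i).
Sum = 132.546875.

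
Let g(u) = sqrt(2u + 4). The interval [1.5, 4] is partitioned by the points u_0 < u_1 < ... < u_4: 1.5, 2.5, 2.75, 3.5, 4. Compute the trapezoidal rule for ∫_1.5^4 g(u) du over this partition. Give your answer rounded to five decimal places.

Subinterval widths: 1, 0.25, 0.75, 0.5.
g(1.5) ≈ 2.64575, g(2.5) ≈ 3.00000, g(2.75) ≈ 3.08221, g(3.5) ≈ 3.31662, g(4) ≈ 3.46410.
On each subinterval the trapezoid contributes (Δu_i/2)·[g(u_{i-1}) + g(u_i)].
Sum ≈ 7.67790.

7.67790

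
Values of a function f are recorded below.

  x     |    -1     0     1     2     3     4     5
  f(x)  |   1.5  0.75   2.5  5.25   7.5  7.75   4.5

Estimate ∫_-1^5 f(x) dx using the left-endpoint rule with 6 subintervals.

25.25

Δx = 1.
Sum = 1·[1.5 + 0.75 + 2.5 + 5.25 + 7.5 + 7.75] = 25.25.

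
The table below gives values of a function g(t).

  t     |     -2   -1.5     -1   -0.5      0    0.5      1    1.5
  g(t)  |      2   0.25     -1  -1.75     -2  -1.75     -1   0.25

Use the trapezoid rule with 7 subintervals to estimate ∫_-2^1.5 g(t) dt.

Δt = 0.5.
T_7 = (0.5/2)·[2 + 2·0.25 + 2·(-1) + 2·(-1.75) + 2·(-2) + 2·(-1.75) + 2·(-1) + 0.25] = -3.0625.

-3.0625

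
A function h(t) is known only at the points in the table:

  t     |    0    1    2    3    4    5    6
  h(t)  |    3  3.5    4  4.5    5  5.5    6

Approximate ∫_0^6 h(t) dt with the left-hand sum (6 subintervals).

Δt = 1.
Sum = 1·[3 + 3.5 + 4 + 4.5 + 5 + 5.5] = 25.5.

25.5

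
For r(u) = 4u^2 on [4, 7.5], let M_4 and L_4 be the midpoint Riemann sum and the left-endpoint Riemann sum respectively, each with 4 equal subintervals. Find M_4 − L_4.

67.7578125

M_4 = 476.2734375.
L_4 = 408.515625.
M_4 − L_4 = 67.7578125.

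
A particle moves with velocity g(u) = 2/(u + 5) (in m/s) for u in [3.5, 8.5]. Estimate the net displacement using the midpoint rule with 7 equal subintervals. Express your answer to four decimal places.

Δu = (8.5 − 3.5)/7 = 5/7.
Midpoints: 27/7, 32/7, 37/7, 6, 47/7, 52/7, 57/7.
g(27/7) = 7/31, g(32/7) = 14/67, g(37/7) = 7/36, g(6) = 2/11, g(47/7) = 7/41, g(52/7) = 14/87, g(57/7) = 7/46.
Sum = Δu · [g(27/7) + g(32/7) + g(37/7) + ...].
Sum ≈ 0.9249.

0.9249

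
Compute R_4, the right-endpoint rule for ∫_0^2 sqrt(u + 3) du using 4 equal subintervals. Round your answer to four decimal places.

4.1141

Δu = (2 − 0)/4 = 0.5.
Right endpoints: 0.5, 1, 1.5, 2.
f(0.5) ≈ 1.8708, f(1) ≈ 2.0000, f(1.5) ≈ 2.1213, f(2) ≈ 2.2361.
Sum = Δu · [f(0.5) + f(1) + f(1.5) + f(2)].
Sum ≈ 4.1141.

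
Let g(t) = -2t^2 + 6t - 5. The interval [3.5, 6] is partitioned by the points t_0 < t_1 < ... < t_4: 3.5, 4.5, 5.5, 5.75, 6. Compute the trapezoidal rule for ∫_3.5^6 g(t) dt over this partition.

-57.34375

Subinterval widths: 1, 1, 0.25, 0.25.
g(3.5) = -8.5, g(4.5) = -18.5, g(5.5) = -32.5, g(5.75) = -36.625, g(6) = -41.
On each subinterval the trapezoid contributes (Δt_i/2)·[g(t_{i-1}) + g(t_i)].
Sum = -57.34375.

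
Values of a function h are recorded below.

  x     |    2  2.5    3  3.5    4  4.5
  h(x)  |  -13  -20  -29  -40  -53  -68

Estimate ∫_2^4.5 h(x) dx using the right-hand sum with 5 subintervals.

Δx = 0.5.
Sum = 0.5·[(-20) + (-29) + (-40) + (-53) + (-68)] = -105.

-105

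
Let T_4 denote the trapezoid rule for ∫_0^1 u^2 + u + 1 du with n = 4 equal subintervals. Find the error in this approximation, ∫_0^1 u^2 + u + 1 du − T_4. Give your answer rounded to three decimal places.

Exact integral: ∫_0^1 f(u) du ≈ 1.83333.
T_4 = 1.84375.
Error ≈ 1.83333 − 1.84375 ≈ -0.010.

-0.010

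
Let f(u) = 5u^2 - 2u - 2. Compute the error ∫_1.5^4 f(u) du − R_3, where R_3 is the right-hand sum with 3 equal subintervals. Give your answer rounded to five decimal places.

Exact integral: ∫_1.5^4 f(u) du ≈ 82.2916667.
R_3 ≈ 110.3009259.
Error ≈ 82.2916667 − 110.3009259 ≈ -28.00926.

-28.00926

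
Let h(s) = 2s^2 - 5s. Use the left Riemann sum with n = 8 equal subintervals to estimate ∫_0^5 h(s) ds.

13.671875

Δs = (5 − 0)/8 = 0.625.
Left endpoints: 0, 0.625, 1.25, 1.875, 2.5, 3.125, 3.75, 4.375.
h(0) = 0, h(0.625) = -2.34375, h(1.25) = -3.125, h(1.875) = -2.34375, h(2.5) = 0, h(3.125) = 3.90625, h(3.75) = 9.375, h(4.375) = 16.40625.
Sum = Δs · [h(0) + h(0.625) + h(1.25) + ...].
Sum = 13.671875.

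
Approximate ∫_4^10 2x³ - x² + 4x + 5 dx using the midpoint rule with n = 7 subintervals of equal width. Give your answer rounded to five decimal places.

4742.93878

Δx = (10 − 4)/7 = 6/7.
Midpoints: 31/7, 37/7, 43/7, 7, 55/7, 61/7, 67/7.
f(31/7) = 60646/343, f(37/7) = 100690/343, f(43/7) = 156214/343, f(7) = 670, f(55/7) = 324070/343, f(61/7) = 441586/343, f(67/7) = 584950/343.
Sum = Δx · [f(31/7) + f(37/7) + f(43/7) + ...].
Sum ≈ 4742.93878.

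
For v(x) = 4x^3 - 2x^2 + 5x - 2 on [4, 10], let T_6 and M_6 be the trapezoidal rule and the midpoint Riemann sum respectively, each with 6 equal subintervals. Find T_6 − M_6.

T_6 = 9400.
M_6 = 9277.
T_6 − M_6 = 123.

123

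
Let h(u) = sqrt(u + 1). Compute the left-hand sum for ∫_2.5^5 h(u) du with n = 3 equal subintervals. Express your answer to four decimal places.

5.1879

Δu = (5 − 2.5)/3 = 5/6.
Left endpoints: 2.5, 10/3, 25/6.
h(2.5) ≈ 1.8708, h(10/3) ≈ 2.0817, h(25/6) ≈ 2.2730.
Sum = Δu · [h(2.5) + h(10/3) + h(25/6)].
Sum ≈ 5.1879.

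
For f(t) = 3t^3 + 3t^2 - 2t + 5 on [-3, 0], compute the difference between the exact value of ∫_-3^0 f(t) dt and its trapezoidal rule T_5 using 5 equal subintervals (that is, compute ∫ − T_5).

Exact integral: ∫_-3^0 f(t) dt = -9.75.
T_5 = -11.64.
Error = -9.75 − (-11.64) = 1.89.

1.89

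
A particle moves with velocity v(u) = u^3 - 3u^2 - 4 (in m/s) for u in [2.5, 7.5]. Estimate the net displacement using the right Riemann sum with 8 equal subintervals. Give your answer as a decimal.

Δu = (7.5 − 2.5)/8 = 0.625.
Right endpoints: 3.125, 3.75, 4.375, 5, 5.625, 6.25, 6.875, 7.5.
v(3.125) = -1423/512, v(3.75) = 6.546875, v(4.375) = 11427/512, v(5) = 46, v(5.625) = 40477/512, v(6.25) = 122.953125, v(6.875) = 91727/512, v(7.5) = 249.125.
Sum = Δu · [v(3.125) + v(3.75) + v(4.375) + ...].
Sum = 438.984375.

438.984375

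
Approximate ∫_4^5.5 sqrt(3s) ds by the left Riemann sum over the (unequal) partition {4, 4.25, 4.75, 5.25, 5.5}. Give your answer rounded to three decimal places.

Subinterval widths: 0.25, 0.5, 0.5, 0.25.
Left endpoints: 4, 4.25, 4.75, 5.25.
f(4) ≈ 3.464, f(4.25) ≈ 3.571, f(4.75) ≈ 3.775, f(5.25) ≈ 3.969.
Sum = Σ Δs_i · f(s_i).
Sum ≈ 5.531.

5.531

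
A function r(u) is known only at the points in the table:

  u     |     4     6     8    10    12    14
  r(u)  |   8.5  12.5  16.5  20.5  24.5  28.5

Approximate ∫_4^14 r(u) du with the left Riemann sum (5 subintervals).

165

Δu = 2.
Sum = 2·[8.5 + 12.5 + 16.5 + 20.5 + 24.5] = 165.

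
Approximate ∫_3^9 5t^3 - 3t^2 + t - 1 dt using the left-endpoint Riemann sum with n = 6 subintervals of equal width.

5865

Δt = (9 − 3)/6 = 1.
Left endpoints: 3, 4, 5, 6, 7, 8.
f(3) = 110, f(4) = 275, f(5) = 554, f(6) = 977, f(7) = 1574, f(8) = 2375.
Sum = Δt · [f(3) + f(4) + f(5) + ...].
Sum = 5865.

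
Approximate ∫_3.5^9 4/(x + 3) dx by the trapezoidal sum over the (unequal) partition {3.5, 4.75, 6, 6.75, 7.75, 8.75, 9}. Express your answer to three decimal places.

Subinterval widths: 1.25, 1.25, 0.75, 1, 1, 0.25.
f(3.5) = 8/13, f(4.75) = 16/31, f(6) = 4/9, f(6.75) = 16/39, f(7.75) = 16/43, f(8.75) = 16/47, f(9) = 1/3.
On each subinterval the trapezoid contributes (Δx_i/2)·[f(x_{i-1}) + f(x_i)].
Sum ≈ 2.460.

2.460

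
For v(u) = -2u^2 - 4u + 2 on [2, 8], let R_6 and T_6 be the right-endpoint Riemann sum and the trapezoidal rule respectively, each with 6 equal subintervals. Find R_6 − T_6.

-72

R_6 = -518.
T_6 = -446.
R_6 − T_6 = -72.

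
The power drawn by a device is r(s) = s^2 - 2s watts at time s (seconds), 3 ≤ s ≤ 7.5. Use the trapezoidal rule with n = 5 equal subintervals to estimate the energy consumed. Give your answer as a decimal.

Δs = (7.5 − 3)/5 = 0.9.
r(3) = 3, r(3.9) = 7.41, r(4.8) = 13.44, r(5.7) = 21.09, r(6.6) = 30.36, r(7.5) = 41.25.
T_5 = (Δs/2)·[r(s_0) + 2r(s_1) + ... + 2r(s_{4}) + r(s_5)].
Sum = 84.9825.

84.9825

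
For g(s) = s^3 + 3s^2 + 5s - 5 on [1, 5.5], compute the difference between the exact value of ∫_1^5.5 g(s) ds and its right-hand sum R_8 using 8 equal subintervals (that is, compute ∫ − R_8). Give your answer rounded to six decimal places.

Exact integral: ∫_1^5.5 g(s) ds = 444.515625.
R_8 ≈ 525.06079102.
Error ≈ 444.515625 − 525.06079102 ≈ -80.545166.

-80.545166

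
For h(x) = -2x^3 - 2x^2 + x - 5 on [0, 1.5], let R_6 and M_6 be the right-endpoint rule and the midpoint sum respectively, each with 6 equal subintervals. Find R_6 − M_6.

R_6 = -12.4765625.
M_6 = -11.10546875.
R_6 − M_6 = -1.37109375.

-1.37109375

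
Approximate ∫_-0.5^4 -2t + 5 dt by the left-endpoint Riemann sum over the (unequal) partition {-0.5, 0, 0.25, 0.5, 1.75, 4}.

13.75

Subinterval widths: 0.5, 0.25, 0.25, 1.25, 2.25.
Left endpoints: -0.5, 0, 0.25, 0.5, 1.75.
f(-0.5) = 6, f(0) = 5, f(0.25) = 4.5, f(0.5) = 4, f(1.75) = 1.5.
Sum = Σ Δt_i · f(t_i).
Sum = 13.75.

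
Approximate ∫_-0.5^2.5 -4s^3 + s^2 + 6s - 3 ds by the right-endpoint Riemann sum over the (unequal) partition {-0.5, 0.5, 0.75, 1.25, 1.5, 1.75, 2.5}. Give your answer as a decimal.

-38.25

Subinterval widths: 1, 0.25, 0.5, 0.25, 0.25, 0.75.
Right endpoints: 0.5, 0.75, 1.25, 1.5, 1.75, 2.5.
f(0.5) = -0.25, f(0.75) = 0.375, f(1.25) = -1.75, f(1.5) = -5.25, f(1.75) = -10.875, f(2.5) = -44.25.
Sum = Σ Δs_i · f(s_i).
Sum = -38.25.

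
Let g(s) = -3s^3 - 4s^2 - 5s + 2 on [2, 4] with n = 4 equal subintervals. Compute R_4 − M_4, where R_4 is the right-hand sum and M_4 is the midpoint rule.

R_4 = -339.75.
M_4 = -279.375.
R_4 − M_4 = -60.375.

-60.375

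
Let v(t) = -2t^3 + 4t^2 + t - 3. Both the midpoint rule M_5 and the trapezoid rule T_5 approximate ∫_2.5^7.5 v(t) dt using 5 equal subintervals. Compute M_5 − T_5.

32.5

M_5 = -1000.
T_5 = -1032.5.
M_5 − T_5 = 32.5.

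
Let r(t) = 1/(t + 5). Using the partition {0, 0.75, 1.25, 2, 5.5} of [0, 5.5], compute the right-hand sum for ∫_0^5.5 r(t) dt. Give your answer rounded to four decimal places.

0.6509

Subinterval widths: 0.75, 0.5, 0.75, 3.5.
Right endpoints: 0.75, 1.25, 2, 5.5.
r(0.75) = 4/23, r(1.25) = 0.16, r(2) = 1/7, r(5.5) = 2/21.
Sum = Σ Δt_i · r(t_i).
Sum ≈ 0.6509.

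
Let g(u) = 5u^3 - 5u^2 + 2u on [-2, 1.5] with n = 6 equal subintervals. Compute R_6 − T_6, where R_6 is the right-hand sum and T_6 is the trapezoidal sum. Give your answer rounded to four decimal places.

R_6 ≈ -14.934751.
T_6 ≈ -36.117043.
R_6 − T_6 ≈ 21.1823.

21.1823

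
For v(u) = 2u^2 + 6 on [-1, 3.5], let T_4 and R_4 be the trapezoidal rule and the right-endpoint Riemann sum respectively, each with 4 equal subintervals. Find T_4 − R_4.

-12.65625

T_4 = 58.1484375.
R_4 = 70.8046875.
T_4 − R_4 = -12.65625.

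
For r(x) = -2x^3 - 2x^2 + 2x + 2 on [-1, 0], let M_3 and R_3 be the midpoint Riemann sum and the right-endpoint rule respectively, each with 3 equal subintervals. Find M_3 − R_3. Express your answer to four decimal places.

M_3 ≈ 0.824074.
R_3 ≈ 1.185185.
M_3 − R_3 ≈ -0.3611.

-0.3611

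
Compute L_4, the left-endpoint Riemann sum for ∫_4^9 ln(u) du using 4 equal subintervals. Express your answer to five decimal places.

Δu = (9 − 4)/4 = 1.25.
Left endpoints: 4, 5.25, 6.5, 7.75.
f(4) ≈ 1.38629, f(5.25) ≈ 1.65823, f(6.5) ≈ 1.87180, f(7.75) ≈ 2.04769.
Sum = Δu · [f(4) + f(5.25) + f(6.5) + f(7.75)].
Sum ≈ 8.70502.

8.70502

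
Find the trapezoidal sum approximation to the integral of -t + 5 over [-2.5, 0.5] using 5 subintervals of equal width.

Δt = (0.5 − (-2.5))/5 = 0.6.
f(-2.5) = 7.5, f(-1.9) = 6.9, f(-1.3) = 6.3, f(-0.7) = 5.7, f(-0.1) = 5.1, f(0.5) = 4.5.
T_5 = (Δt/2)·[f(t_0) + 2f(t_1) + ... + 2f(t_{4}) + f(t_5)].
Sum = 18.

18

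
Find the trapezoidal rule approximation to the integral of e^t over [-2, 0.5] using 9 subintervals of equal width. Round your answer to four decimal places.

1.5231

Δt = (0.5 − (-2))/9 = 5/18.
f(-2) ≈ 0.1353, f(-31/18) ≈ 0.1787, f(-13/9) ≈ 0.2359, f(-7/6) ≈ 0.3114, f(-8/9) ≈ 0.4111, f(-11/18) ≈ 0.5427, f(-1/3) ≈ 0.7165, f(-1/18) ≈ 0.9460, f(2/9) ≈ 1.2488, f(0.5) ≈ 1.6487.
T_9 = (Δt/2)·[f(t_0) + 2f(t_1) + ... + 2f(t_{8}) + f(t_9)].
Sum ≈ 1.5231.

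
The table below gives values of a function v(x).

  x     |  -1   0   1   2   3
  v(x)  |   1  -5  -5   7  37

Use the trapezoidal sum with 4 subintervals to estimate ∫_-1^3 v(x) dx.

16

Δx = 1.
T_4 = (1/2)·[1 + 2·(-5) + 2·(-5) + 2·7 + 37] = 16.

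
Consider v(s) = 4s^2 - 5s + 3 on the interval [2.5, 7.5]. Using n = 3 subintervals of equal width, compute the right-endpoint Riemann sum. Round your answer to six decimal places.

Δs = (7.5 − 2.5)/3 = 5/3.
Right endpoints: 25/6, 35/6, 7.5.
v(25/6) = 929/18, v(35/6) = 1979/18, v(7.5) = 190.5.
Sum = Δs · [v(25/6) + v(35/6) + v(7.5)].
Sum ≈ 586.759259.

586.759259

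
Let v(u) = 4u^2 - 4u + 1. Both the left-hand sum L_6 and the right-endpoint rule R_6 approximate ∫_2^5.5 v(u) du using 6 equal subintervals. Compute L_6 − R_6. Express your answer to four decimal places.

L_6 ≈ 136.418981.
R_6 ≈ 189.502315.
L_6 − R_6 ≈ -53.0833.

-53.0833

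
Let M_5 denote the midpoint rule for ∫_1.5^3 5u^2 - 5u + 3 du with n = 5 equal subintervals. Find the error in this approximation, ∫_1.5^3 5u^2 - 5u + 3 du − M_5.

0.05625

Exact integral: ∫_1.5^3 f(u) du = 27.
M_5 = 26.94375.
Error = 27 − 26.94375 = 0.05625.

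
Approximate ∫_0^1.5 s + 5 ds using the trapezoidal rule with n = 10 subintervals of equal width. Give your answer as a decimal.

8.625

Δs = (1.5 − 0)/10 = 0.15.
f(0) = 5, f(0.15) = 5.15, f(0.3) = 5.3, f(0.45) = 5.45, f(0.6) = 5.6, f(0.75) = 5.75, f(0.9) = 5.9, f(1.05) = 6.05, f(1.2) = 6.2, f(1.35) = 6.35, f(1.5) = 6.5.
T_10 = (Δs/2)·[f(s_0) + 2f(s_1) + ... + 2f(s_{9}) + f(s_10)].
Sum = 8.625.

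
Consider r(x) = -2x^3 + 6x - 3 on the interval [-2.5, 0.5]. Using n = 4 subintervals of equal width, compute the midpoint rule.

-8.34375

Δx = (0.5 − (-2.5))/4 = 0.75.
Midpoints: -2.125, -1.375, -0.625, 0.125.
r(-2.125) = 3.44140625, r(-1.375) = -6.05078125, r(-0.625) = -6.26171875, r(0.125) = -2.25390625.
Sum = Δx · [r(-2.125) + r(-1.375) + r(-0.625) + r(0.125)].
Sum = -8.34375.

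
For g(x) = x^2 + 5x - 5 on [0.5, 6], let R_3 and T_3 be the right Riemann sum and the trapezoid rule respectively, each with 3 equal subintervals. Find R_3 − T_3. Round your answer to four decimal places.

57.9792

R_3 ≈ 194.893519.
T_3 ≈ 136.914352.
R_3 − T_3 ≈ 57.9792.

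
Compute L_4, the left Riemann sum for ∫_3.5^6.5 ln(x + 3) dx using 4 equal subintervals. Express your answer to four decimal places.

Δx = (6.5 − 3.5)/4 = 0.75.
Left endpoints: 3.5, 4.25, 5, 5.75.
f(3.5) ≈ 1.8718, f(4.25) ≈ 1.9810, f(5) ≈ 2.0794, f(5.75) ≈ 2.1691.
Sum = Δx · [f(3.5) + f(4.25) + f(5) + f(5.75)].
Sum ≈ 6.0760.

6.0760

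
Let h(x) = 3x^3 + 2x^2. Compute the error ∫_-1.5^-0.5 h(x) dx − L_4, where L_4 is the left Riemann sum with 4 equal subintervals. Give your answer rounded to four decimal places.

0.7917

Exact integral: ∫_-1.5^-0.5 h(x) dx ≈ -1.583333.
L_4 = -2.375.
Error ≈ -1.583333 − (-2.375) ≈ 0.7917.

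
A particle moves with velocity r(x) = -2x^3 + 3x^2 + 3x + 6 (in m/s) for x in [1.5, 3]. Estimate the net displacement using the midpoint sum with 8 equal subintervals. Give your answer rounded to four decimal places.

Δx = (3 − 1.5)/8 = 0.1875.
Midpoints: 1.59375, 1.78125, 1.96875, 2.15625, 2.34375, 2.53125, 2.71875, 2.90625.
r(1.59375) = 168837/16384, r(1.78125) = 156615/16384, r(1.96875) = 135537/16384, r(2.15625) = 104307/16384, r(2.34375) = 61629/16384, r(2.53125) = 6207/16384, r(2.71875) = -63255/16384, r(2.90625) = -148053/16384.
Sum = Δx · [r(1.59375) + r(1.78125) + r(1.96875) + ...].
Sum ≈ 4.8274.

4.8274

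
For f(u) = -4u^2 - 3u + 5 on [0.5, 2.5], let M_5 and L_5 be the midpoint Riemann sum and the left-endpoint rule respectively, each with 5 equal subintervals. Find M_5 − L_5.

-5.68

M_5 = -19.56.
L_5 = -13.88.
M_5 − L_5 = -5.68.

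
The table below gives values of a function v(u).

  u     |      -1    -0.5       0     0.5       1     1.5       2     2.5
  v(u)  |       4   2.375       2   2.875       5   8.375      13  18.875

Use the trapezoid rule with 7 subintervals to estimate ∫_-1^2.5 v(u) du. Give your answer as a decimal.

22.53125

Δu = 0.5.
T_7 = (0.5/2)·[4 + 2·2.375 + 2·2 + 2·2.875 + 2·5 + 2·8.375 + 2·13 + 18.875] = 22.53125.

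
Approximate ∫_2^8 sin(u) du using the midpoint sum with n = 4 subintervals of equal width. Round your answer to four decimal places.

-0.2978

Δu = (8 − 2)/4 = 1.5.
Midpoints: 2.75, 4.25, 5.75, 7.25.
f(2.75) ≈ 0.3817, f(4.25) ≈ -0.8950, f(5.75) ≈ -0.5083, f(7.25) ≈ 0.8231.
Sum = Δu · [f(2.75) + f(4.25) + f(5.75) + f(7.25)].
Sum ≈ -0.2978.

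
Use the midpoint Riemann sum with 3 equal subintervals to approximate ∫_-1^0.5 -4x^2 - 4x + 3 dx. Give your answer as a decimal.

Δx = (0.5 − (-1))/3 = 0.5.
Midpoints: -0.75, -0.25, 0.25.
f(-0.75) = 3.75, f(-0.25) = 3.75, f(0.25) = 1.75.
Sum = Δx · [f(-0.75) + f(-0.25) + f(0.25)].
Sum = 4.625.

4.625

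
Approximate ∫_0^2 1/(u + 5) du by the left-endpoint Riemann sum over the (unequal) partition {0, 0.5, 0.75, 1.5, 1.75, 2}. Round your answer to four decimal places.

Subinterval widths: 0.5, 0.25, 0.75, 0.25, 0.25.
Left endpoints: 0, 0.5, 0.75, 1.5, 1.75.
f(0) = 0.2, f(0.5) = 2/11, f(0.75) = 4/23, f(1.5) = 2/13, f(1.75) = 4/27.
Sum = Σ Δu_i · f(u_i).
Sum ≈ 0.3514.

0.3514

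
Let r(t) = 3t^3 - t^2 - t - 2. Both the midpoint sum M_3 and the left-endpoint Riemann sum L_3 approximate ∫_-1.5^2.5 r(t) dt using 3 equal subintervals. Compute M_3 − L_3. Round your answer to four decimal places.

M_3 ≈ 7.092593.
L_3 ≈ -19.351852.
M_3 − L_3 ≈ 26.4444.

26.4444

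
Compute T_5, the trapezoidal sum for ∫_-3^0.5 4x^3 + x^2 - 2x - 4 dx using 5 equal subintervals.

Δx = (0.5 − (-3))/5 = 0.7.
f(-3) = -97, f(-2.3) = -42.778, f(-1.6) = -14.624, f(-0.9) = -4.306, f(-0.2) = -3.592, f(0.5) = -4.25.
T_5 = (Δx/2)·[f(x_0) + 2f(x_1) + ... + 2f(x_{4}) + f(x_5)].
Sum = -81.1475.

-81.1475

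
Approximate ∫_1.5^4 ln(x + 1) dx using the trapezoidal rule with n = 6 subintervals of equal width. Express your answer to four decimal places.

3.2536

Δx = (4 − 1.5)/6 = 5/12.
f(1.5) ≈ 0.9163, f(23/12) ≈ 1.0704, f(7/3) ≈ 1.2040, f(2.75) ≈ 1.3218, f(19/6) ≈ 1.4271, f(43/12) ≈ 1.5224, f(4) ≈ 1.6094.
T_6 = (Δx/2)·[f(x_0) + 2f(x_1) + ... + 2f(x_{5}) + f(x_6)].
Sum ≈ 3.2536.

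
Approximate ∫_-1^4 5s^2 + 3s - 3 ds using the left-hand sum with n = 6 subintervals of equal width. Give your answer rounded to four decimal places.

Δs = (4 − (-1))/6 = 5/6.
Left endpoints: -1, -1/6, 2/3, 1.5, 7/3, 19/6.
f(-1) = -1, f(-1/6) = -121/36, f(2/3) = 11/9, f(1.5) = 12.75, f(7/3) = 281/9, f(19/6) = 2039/36.
Sum = Δs · [f(-1) + f(-1/6) + f(2/3) + ...].
Sum ≈ 81.2269.

81.2269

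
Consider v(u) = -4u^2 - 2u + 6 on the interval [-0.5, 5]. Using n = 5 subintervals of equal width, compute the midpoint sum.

Δu = (5 − (-0.5))/5 = 1.1.
Midpoints: 0.05, 1.15, 2.25, 3.35, 4.45.
v(0.05) = 5.89, v(1.15) = -1.59, v(2.25) = -18.75, v(3.35) = -45.59, v(4.45) = -82.11.
Sum = Δu · [v(0.05) + v(1.15) + v(2.25) + v(3.35) + v(4.45)].
Sum = -156.365.

-156.365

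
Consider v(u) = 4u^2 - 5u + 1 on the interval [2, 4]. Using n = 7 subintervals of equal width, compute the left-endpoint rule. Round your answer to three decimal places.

41.347

Δu = (4 − 2)/7 = 2/7.
Left endpoints: 2, 16/7, 18/7, 20/7, 22/7, 24/7, 26/7.
v(2) = 7, v(16/7) = 513/49, v(18/7) = 715/49, v(20/7) = 949/49, v(22/7) = 1215/49, v(24/7) = 1513/49, v(26/7) = 1843/49.
Sum = Δu · [v(2) + v(16/7) + v(18/7) + ...].
Sum ≈ 41.347.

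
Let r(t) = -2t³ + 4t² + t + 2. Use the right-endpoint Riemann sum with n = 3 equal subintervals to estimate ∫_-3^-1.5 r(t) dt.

52

Δt = (-1.5 − (-3))/3 = 0.5.
Right endpoints: -2.5, -2, -1.5.
r(-2.5) = 55.75, r(-2) = 32, r(-1.5) = 16.25.
Sum = Δt · [r(-2.5) + r(-2) + r(-1.5)].
Sum = 52.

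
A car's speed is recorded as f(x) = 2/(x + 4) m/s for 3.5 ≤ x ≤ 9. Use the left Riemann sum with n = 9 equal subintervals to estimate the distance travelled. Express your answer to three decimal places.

1.135

Δx = (9 − 3.5)/9 = 11/18.
Left endpoints: 3.5, 37/9, 85/18, 16/3, 107/18, 59/9, 43/6, 70/9, 151/18.
f(3.5) = 4/15, f(37/9) = 18/73, f(85/18) = 36/157, f(16/3) = 3/14, f(107/18) = 36/179, f(59/9) = 18/95, f(43/6) = 12/67, f(70/9) = 9/53, f(151/18) = 36/223.
Sum = Δx · [f(3.5) + f(37/9) + f(85/18) + ...].
Sum ≈ 1.135.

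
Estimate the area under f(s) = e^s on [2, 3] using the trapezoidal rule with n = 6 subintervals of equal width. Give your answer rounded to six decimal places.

12.725857

Δs = (3 − 2)/6 = 1/6.
f(2) ≈ 7.389056, f(13/6) ≈ 8.729138, f(7/3) ≈ 10.312259, f(2.5) ≈ 12.182494, f(8/3) ≈ 14.391916, f(17/6) ≈ 17.002040, f(3) ≈ 20.085537.
T_6 = (Δs/2)·[f(s_0) + 2f(s_1) + ... + 2f(s_{5}) + f(s_6)].
Sum ≈ 12.725857.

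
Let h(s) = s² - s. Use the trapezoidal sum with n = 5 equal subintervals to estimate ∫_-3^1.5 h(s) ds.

14.1075

Δs = (1.5 − (-3))/5 = 0.9.
h(-3) = 12, h(-2.1) = 6.51, h(-1.2) = 2.64, h(-0.3) = 0.39, h(0.6) = -0.24, h(1.5) = 0.75.
T_5 = (Δs/2)·[h(s_0) + 2h(s_1) + ... + 2h(s_{4}) + h(s_5)].
Sum = 14.1075.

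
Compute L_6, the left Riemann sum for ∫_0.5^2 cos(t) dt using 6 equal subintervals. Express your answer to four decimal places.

0.5893

Δt = (2 − 0.5)/6 = 0.25.
Left endpoints: 0.5, 0.75, 1, 1.25, 1.5, 1.75.
f(0.5) ≈ 0.8776, f(0.75) ≈ 0.7317, f(1) ≈ 0.5403, f(1.25) ≈ 0.3153, f(1.5) ≈ 0.0707, f(1.75) ≈ -0.1782.
Sum = Δt · [f(0.5) + f(0.75) + f(1) + ...].
Sum ≈ 0.5893.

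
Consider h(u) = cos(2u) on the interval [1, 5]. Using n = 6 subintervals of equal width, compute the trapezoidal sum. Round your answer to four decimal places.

Δu = (5 − 1)/6 = 2/3.
h(1) ≈ -0.4161, h(5/3) ≈ -0.9817, h(7/3) ≈ -0.0457, h(3) ≈ 0.9602, h(11/3) ≈ 0.4974, h(13/3) ≈ -0.7261, h(5) ≈ -0.8391.
T_6 = (Δu/2)·[h(u_0) + 2h(u_1) + ... + 2h(u_{5}) + h(u_6)].
Sum ≈ -0.6157.

-0.6157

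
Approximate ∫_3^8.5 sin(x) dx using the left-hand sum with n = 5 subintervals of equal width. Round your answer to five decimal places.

Δx = (8.5 − 3)/5 = 1.1.
Left endpoints: 3, 4.1, 5.2, 6.3, 7.4.
f(3) ≈ 0.14112, f(4.1) ≈ -0.81828, f(5.2) ≈ -0.88345, f(6.3) ≈ 0.01681, f(7.4) ≈ 0.89871.
Sum = Δx · [f(3) + f(4.1) + f(5.2) + f(6.3) + f(7.4)].
Sum ≈ -0.70960.

-0.70960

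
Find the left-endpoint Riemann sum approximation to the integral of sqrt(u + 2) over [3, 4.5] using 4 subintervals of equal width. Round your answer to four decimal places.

3.5352

Δu = (4.5 − 3)/4 = 0.375.
Left endpoints: 3, 3.375, 3.75, 4.125.
f(3) ≈ 2.2361, f(3.375) ≈ 2.3184, f(3.75) ≈ 2.3979, f(4.125) ≈ 2.4749.
Sum = Δu · [f(3) + f(3.375) + f(3.75) + f(4.125)].
Sum ≈ 3.5352.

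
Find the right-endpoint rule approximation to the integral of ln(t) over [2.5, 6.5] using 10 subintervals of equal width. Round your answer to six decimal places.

Δt = (6.5 − 2.5)/10 = 0.4.
Right endpoints: 2.9, 3.3, 3.7, 4.1, 4.5, 4.9, 5.3, 5.7, 6.1, 6.5.
f(2.9) ≈ 1.064711, f(3.3) ≈ 1.193922, f(3.7) ≈ 1.308333, f(4.1) ≈ 1.410987, f(4.5) ≈ 1.504077, f(4.9) ≈ 1.589235, f(5.3) ≈ 1.667707, f(5.7) ≈ 1.740466, f(6.1) ≈ 1.808289, f(6.5) ≈ 1.871802.
Sum = Δt · [f(2.9) + f(3.3) + f(3.7) + ...].
Sum ≈ 6.063812.

6.063812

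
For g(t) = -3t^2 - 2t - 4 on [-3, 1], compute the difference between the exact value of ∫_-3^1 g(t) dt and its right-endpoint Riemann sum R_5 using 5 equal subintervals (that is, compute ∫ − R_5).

Exact integral: ∫_-3^1 g(t) dt = -36.
R_5 = -30.88.
Error = -36 − (-30.88) = -5.12.

-5.12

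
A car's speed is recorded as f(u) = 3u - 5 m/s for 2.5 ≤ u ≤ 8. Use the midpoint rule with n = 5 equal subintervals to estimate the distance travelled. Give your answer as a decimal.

Δu = (8 − 2.5)/5 = 1.1.
Midpoints: 3.05, 4.15, 5.25, 6.35, 7.45.
f(3.05) = 4.15, f(4.15) = 7.45, f(5.25) = 10.75, f(6.35) = 14.05, f(7.45) = 17.35.
Sum = Δu · [f(3.05) + f(4.15) + f(5.25) + f(6.35) + f(7.45)].
Sum = 59.125.

59.125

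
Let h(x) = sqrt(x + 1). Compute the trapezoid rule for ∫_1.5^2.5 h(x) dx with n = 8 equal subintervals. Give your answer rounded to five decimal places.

1.72997

Δx = (2.5 − 1.5)/8 = 0.125.
h(1.5) ≈ 1.58114, h(1.625) ≈ 1.62019, h(1.75) ≈ 1.65831, h(1.875) ≈ 1.69558, h(2) ≈ 1.73205, h(2.125) ≈ 1.76777, h(2.25) ≈ 1.80278, h(2.375) ≈ 1.83712, h(2.5) ≈ 1.87083.
T_8 = (Δx/2)·[h(x_0) + 2h(x_1) + ... + 2h(x_{7}) + h(x_8)].
Sum ≈ 1.72997.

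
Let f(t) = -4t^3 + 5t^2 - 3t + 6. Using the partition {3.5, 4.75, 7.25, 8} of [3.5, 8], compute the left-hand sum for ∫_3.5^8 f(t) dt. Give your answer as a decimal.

Subinterval widths: 1.25, 2.5, 0.75.
Left endpoints: 3.5, 4.75, 7.25.
f(3.5) = -114.75, f(4.75) = -324.125, f(7.25) = -1277.25.
Sum = Σ Δt_i · f(t_i).
Sum = -1911.6875.

-1911.6875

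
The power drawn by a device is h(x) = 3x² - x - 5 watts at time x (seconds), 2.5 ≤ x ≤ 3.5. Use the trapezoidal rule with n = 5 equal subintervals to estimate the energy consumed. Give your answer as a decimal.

Δx = (3.5 − 2.5)/5 = 0.2.
h(2.5) = 11.25, h(2.7) = 14.17, h(2.9) = 17.33, h(3.1) = 20.73, h(3.3) = 24.37, h(3.5) = 28.25.
T_5 = (Δx/2)·[h(x_0) + 2h(x_1) + ... + 2h(x_{4}) + h(x_5)].
Sum = 19.27.

19.27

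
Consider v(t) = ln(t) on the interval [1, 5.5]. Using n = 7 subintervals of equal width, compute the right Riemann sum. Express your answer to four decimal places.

5.3963

Δt = (5.5 − 1)/7 = 9/14.
Right endpoints: 23/14, 16/7, 41/14, 25/7, 59/14, 34/7, 5.5.
v(23/14) ≈ 0.4964, v(16/7) ≈ 0.8267, v(41/14) ≈ 1.0745, v(25/7) ≈ 1.2730, v(59/14) ≈ 1.4385, v(34/7) ≈ 1.5805, v(5.5) ≈ 1.7047.
Sum = Δt · [v(23/14) + v(16/7) + v(41/14) + ...].
Sum ≈ 5.3963.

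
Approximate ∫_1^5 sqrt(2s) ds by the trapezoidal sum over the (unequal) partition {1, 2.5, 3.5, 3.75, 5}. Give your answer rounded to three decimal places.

Subinterval widths: 1.5, 1, 0.25, 1.25.
f(1) ≈ 1.414, f(2.5) ≈ 2.236, f(3.5) ≈ 2.646, f(3.75) ≈ 2.739, f(5) ≈ 3.162.
On each subinterval the trapezoid contributes (Δs_i/2)·[f(s_{i-1}) + f(s_i)].
Sum ≈ 9.540.

9.540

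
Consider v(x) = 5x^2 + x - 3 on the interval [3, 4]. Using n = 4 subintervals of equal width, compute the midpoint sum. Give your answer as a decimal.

62.140625

Δx = (4 − 3)/4 = 0.25.
Midpoints: 3.125, 3.375, 3.625, 3.875.
v(3.125) = 48.953125, v(3.375) = 57.328125, v(3.625) = 66.328125, v(3.875) = 75.953125.
Sum = Δx · [v(3.125) + v(3.375) + v(3.625) + v(3.875)].
Sum = 62.140625.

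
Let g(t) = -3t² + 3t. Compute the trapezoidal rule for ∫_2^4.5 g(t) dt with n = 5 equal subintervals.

Δt = (4.5 − 2)/5 = 0.5.
g(2) = -6, g(2.5) = -11.25, g(3) = -18, g(3.5) = -26.25, g(4) = -36, g(4.5) = -47.25.
T_5 = (Δt/2)·[g(t_0) + 2g(t_1) + ... + 2g(t_{4}) + g(t_5)].
Sum = -59.0625.

-59.0625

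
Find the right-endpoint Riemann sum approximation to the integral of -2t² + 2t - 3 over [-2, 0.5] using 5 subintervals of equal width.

-13.75

Δt = (0.5 − (-2))/5 = 0.5.
Right endpoints: -1.5, -1, -0.5, 0, 0.5.
f(-1.5) = -10.5, f(-1) = -7, f(-0.5) = -4.5, f(0) = -3, f(0.5) = -2.5.
Sum = Δt · [f(-1.5) + f(-1) + f(-0.5) + f(0) + f(0.5)].
Sum = -13.75.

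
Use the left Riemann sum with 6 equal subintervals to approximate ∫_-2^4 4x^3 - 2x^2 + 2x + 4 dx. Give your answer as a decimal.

Δx = (4 − (-2))/6 = 1.
Left endpoints: -2, -1, 0, 1, 2, 3.
f(-2) = -40, f(-1) = -4, f(0) = 4, f(1) = 8, f(2) = 32, f(3) = 100.
Sum = Δx · [f(-2) + f(-1) + f(0) + ...].
Sum = 100.

100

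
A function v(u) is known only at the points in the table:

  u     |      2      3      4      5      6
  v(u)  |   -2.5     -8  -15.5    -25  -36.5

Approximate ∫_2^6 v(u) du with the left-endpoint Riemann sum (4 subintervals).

Δu = 1.
Sum = 1·[(-2.5) + (-8) + (-15.5) + (-25)] = -51.

-51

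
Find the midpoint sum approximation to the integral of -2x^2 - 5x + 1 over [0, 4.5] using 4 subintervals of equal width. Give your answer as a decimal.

-105.92578125

Δx = (4.5 − 0)/4 = 1.125.
Midpoints: 0.5625, 1.6875, 2.8125, 3.9375.
f(0.5625) = -2.4453125, f(1.6875) = -13.1328125, f(2.8125) = -28.8828125, f(3.9375) = -49.6953125.
Sum = Δx · [f(0.5625) + f(1.6875) + f(2.8125) + f(3.9375)].
Sum = -105.92578125.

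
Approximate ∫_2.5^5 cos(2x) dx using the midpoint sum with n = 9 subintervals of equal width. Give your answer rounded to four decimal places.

0.2101

Δx = (5 − 2.5)/9 = 5/18.
Midpoints: 95/36, 35/12, 115/36, 125/36, 3.75, 145/36, 155/36, 55/12, 175/36.
f(95/36) ≈ 0.5357, f(35/12) ≈ 0.9005, f(115/36) ≈ 0.9944, f(125/36) ≈ 0.7892, f(3.75) ≈ 0.3466, f(145/36) ≈ -0.2002, f(155/36) ≈ -0.6868, f(55/12) ≈ -0.9669, f(175/36) ≈ -0.9561.
Sum = Δx · [f(95/36) + f(35/12) + f(115/36) + ...].
Sum ≈ 0.2101.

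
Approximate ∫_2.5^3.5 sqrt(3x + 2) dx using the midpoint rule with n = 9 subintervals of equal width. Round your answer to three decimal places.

Δx = (3.5 − 2.5)/9 = 1/9.
Midpoints: 23/9, 8/3, 25/9, 26/9, 3, 28/9, 29/9, 10/3, 31/9.
f(23/9) ≈ 3.109, f(8/3) ≈ 3.162, f(25/9) ≈ 3.215, f(26/9) ≈ 3.266, f(3) ≈ 3.317, f(28/9) ≈ 3.367, f(29/9) ≈ 3.416, f(10/3) ≈ 3.464, f(31/9) ≈ 3.512.
Sum = Δx · [f(23/9) + f(8/3) + f(25/9) + ...].
Sum ≈ 3.314.

3.314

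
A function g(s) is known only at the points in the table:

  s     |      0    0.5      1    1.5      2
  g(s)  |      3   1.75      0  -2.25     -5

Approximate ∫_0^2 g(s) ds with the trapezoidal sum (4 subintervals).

Δs = 0.5.
T_4 = (0.5/2)·[3 + 2·1.75 + 2·0 + 2·(-2.25) + (-5)] = -0.75.

-0.75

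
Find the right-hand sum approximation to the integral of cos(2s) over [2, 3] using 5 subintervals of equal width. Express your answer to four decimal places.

0.3969

Δs = (3 − 2)/5 = 0.2.
Right endpoints: 2.2, 2.4, 2.6, 2.8, 3.
f(2.2) ≈ -0.3073, f(2.4) ≈ 0.0875, f(2.6) ≈ 0.4685, f(2.8) ≈ 0.7756, f(3) ≈ 0.9602.
Sum = Δs · [f(2.2) + f(2.4) + f(2.6) + f(2.8) + f(3)].
Sum ≈ 0.3969.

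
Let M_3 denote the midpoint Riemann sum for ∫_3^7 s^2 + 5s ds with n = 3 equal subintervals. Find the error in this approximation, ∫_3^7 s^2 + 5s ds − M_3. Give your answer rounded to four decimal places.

0.5926

Exact integral: ∫_3^7 f(s) ds ≈ 205.333333.
M_3 ≈ 204.740741.
Error ≈ 205.333333 − 204.740741 ≈ 0.5926.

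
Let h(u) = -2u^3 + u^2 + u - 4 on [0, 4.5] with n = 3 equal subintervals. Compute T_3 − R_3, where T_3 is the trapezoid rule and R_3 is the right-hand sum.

118.125

T_3 = -203.625.
R_3 = -321.75.
T_3 − R_3 = 118.125.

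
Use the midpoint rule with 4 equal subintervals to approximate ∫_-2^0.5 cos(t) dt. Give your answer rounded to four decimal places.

Δt = (0.5 − (-2))/4 = 0.625.
Midpoints: -1.6875, -1.0625, -0.4375, 0.1875.
f(-1.6875) ≈ -0.1164, f(-1.0625) ≈ 0.4867, f(-0.4375) ≈ 0.9058, f(0.1875) ≈ 0.9825.
Sum = Δt · [f(-1.6875) + f(-1.0625) + f(-0.4375) + f(0.1875)].
Sum ≈ 1.4116.

1.4116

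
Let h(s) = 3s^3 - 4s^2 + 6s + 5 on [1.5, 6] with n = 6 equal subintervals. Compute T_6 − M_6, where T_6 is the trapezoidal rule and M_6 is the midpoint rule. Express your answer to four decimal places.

T_6 = 821.00390625.
M_6 ≈ 802.177734.
T_6 − M_6 ≈ 18.8262.

18.8262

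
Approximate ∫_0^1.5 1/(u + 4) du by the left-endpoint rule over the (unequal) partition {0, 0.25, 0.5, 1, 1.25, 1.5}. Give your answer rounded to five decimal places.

Subinterval widths: 0.25, 0.25, 0.5, 0.25, 0.25.
Left endpoints: 0, 0.25, 0.5, 1, 1.25.
f(0) = 0.25, f(0.25) = 4/17, f(0.5) = 2/9, f(1) = 0.2, f(1.25) = 4/21.
Sum = Σ Δu_i · f(u_i).
Sum ≈ 0.33005.

0.33005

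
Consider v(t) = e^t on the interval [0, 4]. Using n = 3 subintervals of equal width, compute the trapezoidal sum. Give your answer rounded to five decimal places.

Δt = (4 − 0)/3 = 4/3.
v(0) ≈ 1.00000, v(4/3) ≈ 3.79367, v(8/3) ≈ 14.39192, v(4) ≈ 54.59815.
T_3 = (Δt/2)·[v(t_0) + 2v(t_1) + 2v(t_2) + v(t_3)].
Sum ≈ 61.31288.

61.31288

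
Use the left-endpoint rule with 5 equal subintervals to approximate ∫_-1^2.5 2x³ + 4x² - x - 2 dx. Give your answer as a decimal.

16.24

Δx = (2.5 − (-1))/5 = 0.7.
Left endpoints: -1, -0.3, 0.4, 1.1, 1.8.
f(-1) = 1, f(-0.3) = -1.394, f(0.4) = -1.632, f(1.1) = 4.402, f(1.8) = 20.824.
Sum = Δx · [f(-1) + f(-0.3) + f(0.4) + f(1.1) + f(1.8)].
Sum = 16.24.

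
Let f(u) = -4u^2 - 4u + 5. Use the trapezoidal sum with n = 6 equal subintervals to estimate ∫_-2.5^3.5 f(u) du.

-64

Δu = (3.5 − (-2.5))/6 = 1.
f(-2.5) = -10, f(-1.5) = 2, f(-0.5) = 6, f(0.5) = 2, f(1.5) = -10, f(2.5) = -30, f(3.5) = -58.
T_6 = (Δu/2)·[f(u_0) + 2f(u_1) + ... + 2f(u_{5}) + f(u_6)].
Sum = -64.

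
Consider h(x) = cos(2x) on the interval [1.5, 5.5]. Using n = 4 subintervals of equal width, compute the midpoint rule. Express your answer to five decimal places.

Δx = (5.5 − 1.5)/4 = 1.
Midpoints: 2, 3, 4, 5.
h(2) ≈ -0.65364, h(3) ≈ 0.96017, h(4) ≈ -0.14550, h(5) ≈ -0.83907.
Sum = Δx · [h(2) + h(3) + h(4) + h(5)].
Sum ≈ -0.67804.

-0.67804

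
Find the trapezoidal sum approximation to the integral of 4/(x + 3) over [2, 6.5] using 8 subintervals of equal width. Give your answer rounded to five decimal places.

2.57046

Δx = (6.5 − 2)/8 = 0.5625.
f(2) = 0.8, f(2.5625) = 64/89, f(3.125) = 32/49, f(3.6875) = 64/107, f(4.25) = 16/29, f(4.8125) = 0.512, f(5.375) = 32/67, f(5.9375) = 64/143, f(6.5) = 8/19.
T_8 = (Δx/2)·[f(x_0) + 2f(x_1) + ... + 2f(x_{7}) + f(x_8)].
Sum ≈ 2.57046.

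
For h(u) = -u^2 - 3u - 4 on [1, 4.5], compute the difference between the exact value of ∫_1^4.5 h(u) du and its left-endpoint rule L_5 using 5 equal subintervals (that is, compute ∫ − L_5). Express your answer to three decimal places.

Exact integral: ∫_1^4.5 h(u) du ≈ -72.91667.
L_5 = -62.79.
Error ≈ -72.91667 − (-62.79) ≈ -10.127.

-10.127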